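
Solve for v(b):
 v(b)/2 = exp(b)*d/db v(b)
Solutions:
 v(b) = C1*exp(-exp(-b)/2)


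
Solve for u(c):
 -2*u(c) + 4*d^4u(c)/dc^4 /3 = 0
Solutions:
 u(c) = C1*exp(-2^(3/4)*3^(1/4)*c/2) + C2*exp(2^(3/4)*3^(1/4)*c/2) + C3*sin(2^(3/4)*3^(1/4)*c/2) + C4*cos(2^(3/4)*3^(1/4)*c/2)


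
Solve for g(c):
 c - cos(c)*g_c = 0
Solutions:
 g(c) = C1 + Integral(c/cos(c), c)


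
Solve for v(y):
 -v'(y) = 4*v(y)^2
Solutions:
 v(y) = 1/(C1 + 4*y)


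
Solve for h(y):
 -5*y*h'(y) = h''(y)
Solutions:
 h(y) = C1 + C2*erf(sqrt(10)*y/2)


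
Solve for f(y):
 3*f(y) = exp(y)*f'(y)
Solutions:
 f(y) = C1*exp(-3*exp(-y))


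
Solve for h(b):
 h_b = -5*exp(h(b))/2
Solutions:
 h(b) = log(1/(C1 + 5*b)) + log(2)


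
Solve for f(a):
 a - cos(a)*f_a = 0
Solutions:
 f(a) = C1 + Integral(a/cos(a), a)


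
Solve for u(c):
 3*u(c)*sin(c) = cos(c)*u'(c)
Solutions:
 u(c) = C1/cos(c)^3


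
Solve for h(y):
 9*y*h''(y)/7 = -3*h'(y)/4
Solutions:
 h(y) = C1 + C2*y^(5/12)


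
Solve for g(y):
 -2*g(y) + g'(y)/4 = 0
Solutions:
 g(y) = C1*exp(8*y)


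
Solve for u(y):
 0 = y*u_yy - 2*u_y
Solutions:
 u(y) = C1 + C2*y^3


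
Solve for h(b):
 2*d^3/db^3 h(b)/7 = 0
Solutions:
 h(b) = C1 + C2*b + C3*b^2


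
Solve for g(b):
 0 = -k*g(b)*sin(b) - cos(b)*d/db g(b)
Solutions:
 g(b) = C1*exp(k*log(cos(b)))


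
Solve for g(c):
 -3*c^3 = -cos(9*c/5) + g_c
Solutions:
 g(c) = C1 - 3*c^4/4 + 5*sin(9*c/5)/9


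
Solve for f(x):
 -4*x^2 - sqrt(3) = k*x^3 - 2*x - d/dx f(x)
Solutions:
 f(x) = C1 + k*x^4/4 + 4*x^3/3 - x^2 + sqrt(3)*x


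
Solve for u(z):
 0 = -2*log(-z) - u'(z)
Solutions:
 u(z) = C1 - 2*z*log(-z) + 2*z


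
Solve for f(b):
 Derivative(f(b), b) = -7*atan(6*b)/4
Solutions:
 f(b) = C1 - 7*b*atan(6*b)/4 + 7*log(36*b^2 + 1)/48


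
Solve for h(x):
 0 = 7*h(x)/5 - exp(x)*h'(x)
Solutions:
 h(x) = C1*exp(-7*exp(-x)/5)


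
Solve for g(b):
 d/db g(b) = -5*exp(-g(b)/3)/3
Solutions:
 g(b) = 3*log(C1 - 5*b/9)


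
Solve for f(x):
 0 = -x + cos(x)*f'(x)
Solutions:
 f(x) = C1 + Integral(x/cos(x), x)


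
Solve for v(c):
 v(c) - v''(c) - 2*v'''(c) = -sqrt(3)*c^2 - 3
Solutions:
 v(c) = C1*exp(-c*((6*sqrt(78) + 53)^(-1/3) + 2 + (6*sqrt(78) + 53)^(1/3))/12)*sin(sqrt(3)*c*(-(6*sqrt(78) + 53)^(1/3) + (6*sqrt(78) + 53)^(-1/3))/12) + C2*exp(-c*((6*sqrt(78) + 53)^(-1/3) + 2 + (6*sqrt(78) + 53)^(1/3))/12)*cos(sqrt(3)*c*(-(6*sqrt(78) + 53)^(1/3) + (6*sqrt(78) + 53)^(-1/3))/12) + C3*exp(c*(-1 + (6*sqrt(78) + 53)^(-1/3) + (6*sqrt(78) + 53)^(1/3))/6) - sqrt(3)*c^2 - 2*sqrt(3) - 3


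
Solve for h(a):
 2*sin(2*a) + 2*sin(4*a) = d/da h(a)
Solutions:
 h(a) = C1 - cos(2*a) - cos(4*a)/2


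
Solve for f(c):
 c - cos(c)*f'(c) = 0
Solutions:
 f(c) = C1 + Integral(c/cos(c), c)


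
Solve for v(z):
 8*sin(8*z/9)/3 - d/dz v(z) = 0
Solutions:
 v(z) = C1 - 3*cos(8*z/9)


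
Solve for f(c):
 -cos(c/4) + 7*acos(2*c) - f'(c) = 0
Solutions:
 f(c) = C1 + 7*c*acos(2*c) - 7*sqrt(1 - 4*c^2)/2 - 4*sin(c/4)


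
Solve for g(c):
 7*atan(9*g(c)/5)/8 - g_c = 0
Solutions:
 Integral(1/atan(9*_y/5), (_y, g(c))) = C1 + 7*c/8


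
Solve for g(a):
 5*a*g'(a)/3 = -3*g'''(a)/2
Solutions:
 g(a) = C1 + Integral(C2*airyai(-30^(1/3)*a/3) + C3*airybi(-30^(1/3)*a/3), a)


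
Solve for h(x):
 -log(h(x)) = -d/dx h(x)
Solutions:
 li(h(x)) = C1 + x


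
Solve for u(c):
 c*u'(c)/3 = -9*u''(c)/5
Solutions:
 u(c) = C1 + C2*erf(sqrt(30)*c/18)


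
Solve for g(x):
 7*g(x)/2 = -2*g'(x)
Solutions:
 g(x) = C1*exp(-7*x/4)


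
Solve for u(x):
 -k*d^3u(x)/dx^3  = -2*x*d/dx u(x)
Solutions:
 u(x) = C1 + Integral(C2*airyai(2^(1/3)*x*(1/k)^(1/3)) + C3*airybi(2^(1/3)*x*(1/k)^(1/3)), x)


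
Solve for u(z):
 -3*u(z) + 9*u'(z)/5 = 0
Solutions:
 u(z) = C1*exp(5*z/3)


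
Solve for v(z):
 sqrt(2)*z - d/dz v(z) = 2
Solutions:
 v(z) = C1 + sqrt(2)*z^2/2 - 2*z


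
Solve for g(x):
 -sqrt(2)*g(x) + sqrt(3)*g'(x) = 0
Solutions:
 g(x) = C1*exp(sqrt(6)*x/3)


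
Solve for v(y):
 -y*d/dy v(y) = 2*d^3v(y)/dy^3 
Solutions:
 v(y) = C1 + Integral(C2*airyai(-2^(2/3)*y/2) + C3*airybi(-2^(2/3)*y/2), y)


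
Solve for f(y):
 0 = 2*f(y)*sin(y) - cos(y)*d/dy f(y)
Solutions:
 f(y) = C1/cos(y)^2


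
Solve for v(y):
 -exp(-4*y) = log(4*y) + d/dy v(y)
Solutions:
 v(y) = C1 - y*log(y) + y*(1 - 2*log(2)) + exp(-4*y)/4


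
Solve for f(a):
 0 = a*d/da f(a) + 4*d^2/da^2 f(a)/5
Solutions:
 f(a) = C1 + C2*erf(sqrt(10)*a/4)


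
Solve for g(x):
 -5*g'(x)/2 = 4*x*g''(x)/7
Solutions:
 g(x) = C1 + C2/x^(27/8)


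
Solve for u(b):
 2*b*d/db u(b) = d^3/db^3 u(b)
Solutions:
 u(b) = C1 + Integral(C2*airyai(2^(1/3)*b) + C3*airybi(2^(1/3)*b), b)


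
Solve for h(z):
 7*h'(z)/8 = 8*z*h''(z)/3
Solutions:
 h(z) = C1 + C2*z^(85/64)


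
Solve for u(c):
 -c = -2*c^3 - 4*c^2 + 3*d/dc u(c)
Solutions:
 u(c) = C1 + c^4/6 + 4*c^3/9 - c^2/6


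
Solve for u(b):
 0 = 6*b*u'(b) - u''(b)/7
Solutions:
 u(b) = C1 + C2*erfi(sqrt(21)*b)


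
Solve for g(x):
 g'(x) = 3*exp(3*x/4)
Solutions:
 g(x) = C1 + 4*exp(3*x/4)


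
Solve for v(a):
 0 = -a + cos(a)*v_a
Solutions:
 v(a) = C1 + Integral(a/cos(a), a)


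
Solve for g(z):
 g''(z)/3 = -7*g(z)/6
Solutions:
 g(z) = C1*sin(sqrt(14)*z/2) + C2*cos(sqrt(14)*z/2)


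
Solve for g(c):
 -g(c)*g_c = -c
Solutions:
 g(c) = -sqrt(C1 + c^2)
 g(c) = sqrt(C1 + c^2)


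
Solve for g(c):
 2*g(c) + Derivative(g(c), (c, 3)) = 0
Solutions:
 g(c) = C3*exp(-2^(1/3)*c) + (C1*sin(2^(1/3)*sqrt(3)*c/2) + C2*cos(2^(1/3)*sqrt(3)*c/2))*exp(2^(1/3)*c/2)


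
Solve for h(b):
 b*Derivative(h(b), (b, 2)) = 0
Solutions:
 h(b) = C1 + C2*b


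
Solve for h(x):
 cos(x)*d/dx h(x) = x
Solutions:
 h(x) = C1 + Integral(x/cos(x), x)


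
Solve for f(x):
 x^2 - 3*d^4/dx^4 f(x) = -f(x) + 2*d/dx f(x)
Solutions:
 f(x) = C1*exp(x*(-2^(2/3) + 2^(1/3) + 2)/6)*sin(2^(1/3)*sqrt(3)*x*(1 + 2^(1/3))/6) + C2*exp(x*(-2^(2/3) + 2^(1/3) + 2)/6)*cos(2^(1/3)*sqrt(3)*x*(1 + 2^(1/3))/6) + C3*exp(-x) + C4*exp(x*(-2^(1/3) + 1 + 2^(2/3))/3) - x^2 - 4*x - 8


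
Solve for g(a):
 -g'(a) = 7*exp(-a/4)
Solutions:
 g(a) = C1 + 28*exp(-a/4)


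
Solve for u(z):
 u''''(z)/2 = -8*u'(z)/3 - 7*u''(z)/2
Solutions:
 u(z) = C1 + C2*exp(-3^(1/3)*z*(-(24 + sqrt(1605))^(1/3) + 7*3^(1/3)/(24 + sqrt(1605))^(1/3))/6)*sin(3^(1/6)*z*(21/(24 + sqrt(1605))^(1/3) + 3^(2/3)*(24 + sqrt(1605))^(1/3))/6) + C3*exp(-3^(1/3)*z*(-(24 + sqrt(1605))^(1/3) + 7*3^(1/3)/(24 + sqrt(1605))^(1/3))/6)*cos(3^(1/6)*z*(21/(24 + sqrt(1605))^(1/3) + 3^(2/3)*(24 + sqrt(1605))^(1/3))/6) + C4*exp(3^(1/3)*z*(-(24 + sqrt(1605))^(1/3) + 7*3^(1/3)/(24 + sqrt(1605))^(1/3))/3)


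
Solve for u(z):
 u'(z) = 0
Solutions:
 u(z) = C1


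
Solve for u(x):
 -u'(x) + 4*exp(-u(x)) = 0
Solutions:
 u(x) = log(C1 + 4*x)


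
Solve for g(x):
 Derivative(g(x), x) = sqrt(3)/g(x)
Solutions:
 g(x) = -sqrt(C1 + 2*sqrt(3)*x)
 g(x) = sqrt(C1 + 2*sqrt(3)*x)


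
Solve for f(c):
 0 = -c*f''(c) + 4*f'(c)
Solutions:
 f(c) = C1 + C2*c^5


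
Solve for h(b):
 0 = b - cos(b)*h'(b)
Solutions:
 h(b) = C1 + Integral(b/cos(b), b)


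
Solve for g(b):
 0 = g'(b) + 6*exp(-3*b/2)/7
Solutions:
 g(b) = C1 + 4*exp(-3*b/2)/7


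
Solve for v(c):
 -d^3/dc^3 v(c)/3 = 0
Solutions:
 v(c) = C1 + C2*c + C3*c^2


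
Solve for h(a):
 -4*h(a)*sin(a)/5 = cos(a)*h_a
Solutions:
 h(a) = C1*cos(a)^(4/5)


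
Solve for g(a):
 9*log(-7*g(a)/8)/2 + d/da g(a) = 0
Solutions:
 2*Integral(1/(log(-_y) - 3*log(2) + log(7)), (_y, g(a)))/9 = C1 - a


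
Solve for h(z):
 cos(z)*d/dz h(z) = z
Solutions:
 h(z) = C1 + Integral(z/cos(z), z)


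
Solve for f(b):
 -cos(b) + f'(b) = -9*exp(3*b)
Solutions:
 f(b) = C1 - 3*exp(3*b) + sin(b)


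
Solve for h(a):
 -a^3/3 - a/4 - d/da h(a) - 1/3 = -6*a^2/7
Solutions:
 h(a) = C1 - a^4/12 + 2*a^3/7 - a^2/8 - a/3


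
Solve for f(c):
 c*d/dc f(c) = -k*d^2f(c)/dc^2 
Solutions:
 f(c) = C1 + C2*sqrt(k)*erf(sqrt(2)*c*sqrt(1/k)/2)


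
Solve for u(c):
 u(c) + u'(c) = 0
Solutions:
 u(c) = C1*exp(-c)


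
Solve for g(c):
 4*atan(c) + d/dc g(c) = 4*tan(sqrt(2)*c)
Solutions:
 g(c) = C1 - 4*c*atan(c) + 2*log(c^2 + 1) - 2*sqrt(2)*log(cos(sqrt(2)*c))


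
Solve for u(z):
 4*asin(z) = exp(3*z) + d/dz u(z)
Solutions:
 u(z) = C1 + 4*z*asin(z) + 4*sqrt(1 - z^2) - exp(3*z)/3


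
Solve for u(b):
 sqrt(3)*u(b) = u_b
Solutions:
 u(b) = C1*exp(sqrt(3)*b)


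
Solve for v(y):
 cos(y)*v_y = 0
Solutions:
 v(y) = C1


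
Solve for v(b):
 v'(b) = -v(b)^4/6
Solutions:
 v(b) = 2^(1/3)*(1/(C1 + b))^(1/3)
 v(b) = 2^(1/3)*(-1 - sqrt(3)*I)*(1/(C1 + b))^(1/3)/2
 v(b) = 2^(1/3)*(-1 + sqrt(3)*I)*(1/(C1 + b))^(1/3)/2


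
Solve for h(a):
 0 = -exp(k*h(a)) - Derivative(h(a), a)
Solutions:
 h(a) = Piecewise((log(1/(C1*k + a*k))/k, Ne(k, 0)), (nan, True))
 h(a) = Piecewise((C1 - a, Eq(k, 0)), (nan, True))


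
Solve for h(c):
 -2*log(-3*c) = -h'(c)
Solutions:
 h(c) = C1 + 2*c*log(-c) + 2*c*(-1 + log(3))


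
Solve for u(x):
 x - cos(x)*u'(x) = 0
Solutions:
 u(x) = C1 + Integral(x/cos(x), x)


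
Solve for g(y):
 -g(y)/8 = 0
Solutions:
 g(y) = 0


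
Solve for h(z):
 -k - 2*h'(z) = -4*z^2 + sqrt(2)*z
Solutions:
 h(z) = C1 - k*z/2 + 2*z^3/3 - sqrt(2)*z^2/4


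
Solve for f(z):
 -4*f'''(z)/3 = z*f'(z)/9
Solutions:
 f(z) = C1 + Integral(C2*airyai(-18^(1/3)*z/6) + C3*airybi(-18^(1/3)*z/6), z)


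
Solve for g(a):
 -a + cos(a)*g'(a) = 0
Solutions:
 g(a) = C1 + Integral(a/cos(a), a)


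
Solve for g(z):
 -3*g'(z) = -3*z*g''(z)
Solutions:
 g(z) = C1 + C2*z^2


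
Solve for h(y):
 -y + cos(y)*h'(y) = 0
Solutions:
 h(y) = C1 + Integral(y/cos(y), y)


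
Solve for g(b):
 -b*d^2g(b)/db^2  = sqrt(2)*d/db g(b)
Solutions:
 g(b) = C1 + C2*b^(1 - sqrt(2))


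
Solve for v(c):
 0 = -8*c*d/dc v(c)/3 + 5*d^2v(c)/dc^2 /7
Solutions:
 v(c) = C1 + C2*erfi(2*sqrt(105)*c/15)


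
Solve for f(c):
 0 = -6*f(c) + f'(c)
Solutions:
 f(c) = C1*exp(6*c)


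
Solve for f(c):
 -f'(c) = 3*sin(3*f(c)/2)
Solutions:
 f(c) = -2*acos((-C1 - exp(9*c))/(C1 - exp(9*c)))/3 + 4*pi/3
 f(c) = 2*acos((-C1 - exp(9*c))/(C1 - exp(9*c)))/3


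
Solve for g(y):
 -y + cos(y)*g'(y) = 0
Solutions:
 g(y) = C1 + Integral(y/cos(y), y)


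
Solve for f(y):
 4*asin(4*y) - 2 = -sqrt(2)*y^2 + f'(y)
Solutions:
 f(y) = C1 + sqrt(2)*y^3/3 + 4*y*asin(4*y) - 2*y + sqrt(1 - 16*y^2)


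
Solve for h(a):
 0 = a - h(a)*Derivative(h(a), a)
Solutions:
 h(a) = -sqrt(C1 + a^2)
 h(a) = sqrt(C1 + a^2)


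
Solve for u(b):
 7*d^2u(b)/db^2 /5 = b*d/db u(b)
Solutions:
 u(b) = C1 + C2*erfi(sqrt(70)*b/14)


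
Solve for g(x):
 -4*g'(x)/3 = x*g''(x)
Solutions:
 g(x) = C1 + C2/x^(1/3)


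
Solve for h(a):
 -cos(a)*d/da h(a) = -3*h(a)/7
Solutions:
 h(a) = C1*(sin(a) + 1)^(3/14)/(sin(a) - 1)^(3/14)


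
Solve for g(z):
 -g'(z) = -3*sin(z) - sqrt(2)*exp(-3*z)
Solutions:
 g(z) = C1 - 3*cos(z) - sqrt(2)*exp(-3*z)/3


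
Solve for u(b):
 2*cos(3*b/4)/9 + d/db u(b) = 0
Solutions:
 u(b) = C1 - 8*sin(3*b/4)/27


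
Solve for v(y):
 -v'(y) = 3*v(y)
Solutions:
 v(y) = C1*exp(-3*y)


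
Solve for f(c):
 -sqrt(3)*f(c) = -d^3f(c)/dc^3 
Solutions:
 f(c) = C3*exp(3^(1/6)*c) + (C1*sin(3^(2/3)*c/2) + C2*cos(3^(2/3)*c/2))*exp(-3^(1/6)*c/2)


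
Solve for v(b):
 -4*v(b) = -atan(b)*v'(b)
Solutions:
 v(b) = C1*exp(4*Integral(1/atan(b), b))


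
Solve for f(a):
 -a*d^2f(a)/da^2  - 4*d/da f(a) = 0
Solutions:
 f(a) = C1 + C2/a^3


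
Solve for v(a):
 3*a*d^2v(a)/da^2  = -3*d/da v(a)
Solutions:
 v(a) = C1 + C2*log(a)


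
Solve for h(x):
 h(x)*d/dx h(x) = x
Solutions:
 h(x) = -sqrt(C1 + x^2)
 h(x) = sqrt(C1 + x^2)


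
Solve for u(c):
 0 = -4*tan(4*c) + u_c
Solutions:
 u(c) = C1 - log(cos(4*c))


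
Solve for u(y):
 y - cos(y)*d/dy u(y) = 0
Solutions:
 u(y) = C1 + Integral(y/cos(y), y)


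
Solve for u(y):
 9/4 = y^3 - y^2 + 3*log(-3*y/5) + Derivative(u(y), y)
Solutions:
 u(y) = C1 - y^4/4 + y^3/3 - 3*y*log(-y) + y*(-3*log(3) + 3*log(5) + 21/4)


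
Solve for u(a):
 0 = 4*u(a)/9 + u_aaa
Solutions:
 u(a) = C3*exp(-2^(2/3)*3^(1/3)*a/3) + (C1*sin(2^(2/3)*3^(5/6)*a/6) + C2*cos(2^(2/3)*3^(5/6)*a/6))*exp(2^(2/3)*3^(1/3)*a/6)


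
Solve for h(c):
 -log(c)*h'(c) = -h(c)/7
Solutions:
 h(c) = C1*exp(li(c)/7)


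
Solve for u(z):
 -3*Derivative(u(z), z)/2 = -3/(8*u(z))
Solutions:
 u(z) = -sqrt(C1 + 2*z)/2
 u(z) = sqrt(C1 + 2*z)/2


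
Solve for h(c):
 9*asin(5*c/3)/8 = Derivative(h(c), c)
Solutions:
 h(c) = C1 + 9*c*asin(5*c/3)/8 + 9*sqrt(9 - 25*c^2)/40


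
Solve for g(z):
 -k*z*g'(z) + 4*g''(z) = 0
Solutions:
 g(z) = Piecewise((-sqrt(2)*sqrt(pi)*C1*erf(sqrt(2)*z*sqrt(-k)/4)/sqrt(-k) - C2, (k > 0) | (k < 0)), (-C1*z - C2, True))


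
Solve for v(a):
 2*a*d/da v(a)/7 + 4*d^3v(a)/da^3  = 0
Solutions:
 v(a) = C1 + Integral(C2*airyai(-14^(2/3)*a/14) + C3*airybi(-14^(2/3)*a/14), a)


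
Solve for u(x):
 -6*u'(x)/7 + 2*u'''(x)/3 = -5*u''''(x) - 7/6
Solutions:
 u(x) = C1 + C2*exp(-x*(28*7^(1/3)/(135*sqrt(163689) + 54619)^(1/3) + 28 + 7^(2/3)*(135*sqrt(163689) + 54619)^(1/3))/630)*sin(sqrt(3)*7^(1/3)*x*(-7^(1/3)*(135*sqrt(163689) + 54619)^(1/3) + 28/(135*sqrt(163689) + 54619)^(1/3))/630) + C3*exp(-x*(28*7^(1/3)/(135*sqrt(163689) + 54619)^(1/3) + 28 + 7^(2/3)*(135*sqrt(163689) + 54619)^(1/3))/630)*cos(sqrt(3)*7^(1/3)*x*(-7^(1/3)*(135*sqrt(163689) + 54619)^(1/3) + 28/(135*sqrt(163689) + 54619)^(1/3))/630) + C4*exp(x*(-14 + 28*7^(1/3)/(135*sqrt(163689) + 54619)^(1/3) + 7^(2/3)*(135*sqrt(163689) + 54619)^(1/3))/315) + 49*x/36


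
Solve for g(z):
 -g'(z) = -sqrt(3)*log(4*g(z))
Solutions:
 -sqrt(3)*Integral(1/(log(_y) + 2*log(2)), (_y, g(z)))/3 = C1 - z


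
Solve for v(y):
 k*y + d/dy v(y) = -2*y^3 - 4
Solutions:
 v(y) = C1 - k*y^2/2 - y^4/2 - 4*y


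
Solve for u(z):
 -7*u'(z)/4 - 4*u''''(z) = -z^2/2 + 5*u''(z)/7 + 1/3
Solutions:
 u(z) = C1 + C2*exp(-42^(1/3)*z*(-(3087 + sqrt(9571569))^(1/3) + 10*42^(1/3)/(3087 + sqrt(9571569))^(1/3))/168)*sin(14^(1/3)*3^(1/6)*z*(30*14^(1/3)/(3087 + sqrt(9571569))^(1/3) + 3^(2/3)*(3087 + sqrt(9571569))^(1/3))/168) + C3*exp(-42^(1/3)*z*(-(3087 + sqrt(9571569))^(1/3) + 10*42^(1/3)/(3087 + sqrt(9571569))^(1/3))/168)*cos(14^(1/3)*3^(1/6)*z*(30*14^(1/3)/(3087 + sqrt(9571569))^(1/3) + 3^(2/3)*(3087 + sqrt(9571569))^(1/3))/168) + C4*exp(42^(1/3)*z*(-(3087 + sqrt(9571569))^(1/3) + 10*42^(1/3)/(3087 + sqrt(9571569))^(1/3))/84) + 2*z^3/21 - 40*z^2/343 - 4804*z/50421


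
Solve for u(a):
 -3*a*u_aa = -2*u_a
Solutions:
 u(a) = C1 + C2*a^(5/3)


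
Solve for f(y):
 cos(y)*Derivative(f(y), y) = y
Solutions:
 f(y) = C1 + Integral(y/cos(y), y)


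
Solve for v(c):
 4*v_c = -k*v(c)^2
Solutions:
 v(c) = 4/(C1 + c*k)


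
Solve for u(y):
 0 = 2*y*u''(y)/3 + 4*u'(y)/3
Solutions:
 u(y) = C1 + C2/y


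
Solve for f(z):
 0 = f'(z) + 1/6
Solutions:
 f(z) = C1 - z/6


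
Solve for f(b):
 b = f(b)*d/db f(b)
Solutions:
 f(b) = -sqrt(C1 + b^2)
 f(b) = sqrt(C1 + b^2)


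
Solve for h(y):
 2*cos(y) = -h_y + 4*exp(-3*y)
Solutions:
 h(y) = C1 - 2*sin(y) - 4*exp(-3*y)/3


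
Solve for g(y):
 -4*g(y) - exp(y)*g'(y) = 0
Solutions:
 g(y) = C1*exp(4*exp(-y))


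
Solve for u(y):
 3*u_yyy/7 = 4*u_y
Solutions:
 u(y) = C1 + C2*exp(-2*sqrt(21)*y/3) + C3*exp(2*sqrt(21)*y/3)


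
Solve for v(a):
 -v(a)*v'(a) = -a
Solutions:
 v(a) = -sqrt(C1 + a^2)
 v(a) = sqrt(C1 + a^2)


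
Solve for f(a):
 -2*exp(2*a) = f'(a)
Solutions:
 f(a) = C1 - exp(2*a)


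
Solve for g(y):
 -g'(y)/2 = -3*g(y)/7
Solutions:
 g(y) = C1*exp(6*y/7)


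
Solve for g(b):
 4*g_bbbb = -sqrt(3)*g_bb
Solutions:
 g(b) = C1 + C2*b + C3*sin(3^(1/4)*b/2) + C4*cos(3^(1/4)*b/2)


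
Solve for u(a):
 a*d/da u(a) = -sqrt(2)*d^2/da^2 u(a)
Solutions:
 u(a) = C1 + C2*erf(2^(1/4)*a/2)


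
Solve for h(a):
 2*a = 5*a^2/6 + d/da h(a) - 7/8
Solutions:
 h(a) = C1 - 5*a^3/18 + a^2 + 7*a/8


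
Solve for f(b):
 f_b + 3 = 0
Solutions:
 f(b) = C1 - 3*b


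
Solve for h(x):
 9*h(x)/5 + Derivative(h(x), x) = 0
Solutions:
 h(x) = C1*exp(-9*x/5)


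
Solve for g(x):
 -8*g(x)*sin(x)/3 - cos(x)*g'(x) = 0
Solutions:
 g(x) = C1*cos(x)^(8/3)


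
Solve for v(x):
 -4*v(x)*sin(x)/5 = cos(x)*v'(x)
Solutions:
 v(x) = C1*cos(x)^(4/5)


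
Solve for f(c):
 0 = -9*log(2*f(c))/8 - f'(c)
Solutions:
 8*Integral(1/(log(_y) + log(2)), (_y, f(c)))/9 = C1 - c


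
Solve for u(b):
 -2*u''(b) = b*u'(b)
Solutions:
 u(b) = C1 + C2*erf(b/2)


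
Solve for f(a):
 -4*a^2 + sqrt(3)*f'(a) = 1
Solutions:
 f(a) = C1 + 4*sqrt(3)*a^3/9 + sqrt(3)*a/3


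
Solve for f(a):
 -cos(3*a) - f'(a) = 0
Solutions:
 f(a) = C1 - sin(3*a)/3


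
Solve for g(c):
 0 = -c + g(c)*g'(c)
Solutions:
 g(c) = -sqrt(C1 + c^2)
 g(c) = sqrt(C1 + c^2)


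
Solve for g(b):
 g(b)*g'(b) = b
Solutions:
 g(b) = -sqrt(C1 + b^2)
 g(b) = sqrt(C1 + b^2)


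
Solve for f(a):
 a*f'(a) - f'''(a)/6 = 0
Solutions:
 f(a) = C1 + Integral(C2*airyai(6^(1/3)*a) + C3*airybi(6^(1/3)*a), a)


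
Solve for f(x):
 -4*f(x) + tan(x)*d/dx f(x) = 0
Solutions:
 f(x) = C1*sin(x)^4


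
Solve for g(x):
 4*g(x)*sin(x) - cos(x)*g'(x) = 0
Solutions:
 g(x) = C1/cos(x)^4


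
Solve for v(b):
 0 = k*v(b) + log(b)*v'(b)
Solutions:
 v(b) = C1*exp(-k*li(b))


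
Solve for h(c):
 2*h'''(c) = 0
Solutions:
 h(c) = C1 + C2*c + C3*c^2


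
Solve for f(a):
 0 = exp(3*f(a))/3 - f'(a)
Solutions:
 f(a) = log(-1/(C1 + a))/3
 f(a) = log((-1/(C1 + a))^(1/3)*(-1 - sqrt(3)*I)/2)
 f(a) = log((-1/(C1 + a))^(1/3)*(-1 + sqrt(3)*I)/2)


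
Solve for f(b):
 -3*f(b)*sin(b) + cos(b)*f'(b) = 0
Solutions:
 f(b) = C1/cos(b)^3


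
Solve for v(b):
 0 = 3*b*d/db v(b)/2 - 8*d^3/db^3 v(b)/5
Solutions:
 v(b) = C1 + Integral(C2*airyai(15^(1/3)*2^(2/3)*b/4) + C3*airybi(15^(1/3)*2^(2/3)*b/4), b)


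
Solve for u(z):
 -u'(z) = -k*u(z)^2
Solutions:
 u(z) = -1/(C1 + k*z)


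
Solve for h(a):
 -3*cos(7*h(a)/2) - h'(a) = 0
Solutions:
 h(a) = -2*asin((C1 + exp(21*a))/(C1 - exp(21*a)))/7 + 2*pi/7
 h(a) = 2*asin((C1 + exp(21*a))/(C1 - exp(21*a)))/7


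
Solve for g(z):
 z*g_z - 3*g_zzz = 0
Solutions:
 g(z) = C1 + Integral(C2*airyai(3^(2/3)*z/3) + C3*airybi(3^(2/3)*z/3), z)


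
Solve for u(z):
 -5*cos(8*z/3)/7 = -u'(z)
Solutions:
 u(z) = C1 + 15*sin(8*z/3)/56


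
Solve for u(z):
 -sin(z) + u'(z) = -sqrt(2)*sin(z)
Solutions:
 u(z) = C1 - cos(z) + sqrt(2)*cos(z)


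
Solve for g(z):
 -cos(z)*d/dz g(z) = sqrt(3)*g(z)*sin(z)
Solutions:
 g(z) = C1*cos(z)^(sqrt(3))


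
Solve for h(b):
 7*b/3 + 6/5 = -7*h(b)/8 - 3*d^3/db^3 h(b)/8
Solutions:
 h(b) = C3*exp(-3^(2/3)*7^(1/3)*b/3) - 8*b/3 + (C1*sin(3^(1/6)*7^(1/3)*b/2) + C2*cos(3^(1/6)*7^(1/3)*b/2))*exp(3^(2/3)*7^(1/3)*b/6) - 48/35


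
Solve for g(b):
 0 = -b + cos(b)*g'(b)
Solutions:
 g(b) = C1 + Integral(b/cos(b), b)


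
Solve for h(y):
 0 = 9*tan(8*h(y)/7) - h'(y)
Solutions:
 h(y) = -7*asin(C1*exp(72*y/7))/8 + 7*pi/8
 h(y) = 7*asin(C1*exp(72*y/7))/8


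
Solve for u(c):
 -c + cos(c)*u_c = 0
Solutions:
 u(c) = C1 + Integral(c/cos(c), c)


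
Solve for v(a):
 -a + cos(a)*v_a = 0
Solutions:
 v(a) = C1 + Integral(a/cos(a), a)


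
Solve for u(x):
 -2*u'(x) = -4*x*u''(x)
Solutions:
 u(x) = C1 + C2*x^(3/2)


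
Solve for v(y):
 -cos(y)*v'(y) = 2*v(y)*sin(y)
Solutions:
 v(y) = C1*cos(y)^2


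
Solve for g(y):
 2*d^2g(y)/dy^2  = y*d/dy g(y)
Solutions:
 g(y) = C1 + C2*erfi(y/2)


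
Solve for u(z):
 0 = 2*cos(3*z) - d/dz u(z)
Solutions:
 u(z) = C1 + 2*sin(3*z)/3


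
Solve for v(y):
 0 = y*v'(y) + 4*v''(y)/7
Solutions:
 v(y) = C1 + C2*erf(sqrt(14)*y/4)


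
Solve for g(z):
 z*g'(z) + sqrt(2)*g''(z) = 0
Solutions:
 g(z) = C1 + C2*erf(2^(1/4)*z/2)


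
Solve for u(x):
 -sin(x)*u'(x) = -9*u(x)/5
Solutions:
 u(x) = C1*(cos(x) - 1)^(9/10)/(cos(x) + 1)^(9/10)


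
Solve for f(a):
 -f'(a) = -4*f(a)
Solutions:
 f(a) = C1*exp(4*a)


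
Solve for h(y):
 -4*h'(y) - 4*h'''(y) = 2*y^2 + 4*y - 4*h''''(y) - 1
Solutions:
 h(y) = C1 + C2*exp(y*(-2^(2/3)*(3*sqrt(93) + 29)^(1/3) - 2*2^(1/3)/(3*sqrt(93) + 29)^(1/3) + 4)/12)*sin(2^(1/3)*sqrt(3)*y*(-2^(1/3)*(3*sqrt(93) + 29)^(1/3) + 2/(3*sqrt(93) + 29)^(1/3))/12) + C3*exp(y*(-2^(2/3)*(3*sqrt(93) + 29)^(1/3) - 2*2^(1/3)/(3*sqrt(93) + 29)^(1/3) + 4)/12)*cos(2^(1/3)*sqrt(3)*y*(-2^(1/3)*(3*sqrt(93) + 29)^(1/3) + 2/(3*sqrt(93) + 29)^(1/3))/12) + C4*exp(y*(2*2^(1/3)/(3*sqrt(93) + 29)^(1/3) + 2 + 2^(2/3)*(3*sqrt(93) + 29)^(1/3))/6) - y^3/6 - y^2/2 + 5*y/4


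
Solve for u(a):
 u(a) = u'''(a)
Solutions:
 u(a) = C3*exp(a) + (C1*sin(sqrt(3)*a/2) + C2*cos(sqrt(3)*a/2))*exp(-a/2)


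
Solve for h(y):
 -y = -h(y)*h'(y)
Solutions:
 h(y) = -sqrt(C1 + y^2)
 h(y) = sqrt(C1 + y^2)


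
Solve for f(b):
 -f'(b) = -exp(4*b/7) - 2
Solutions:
 f(b) = C1 + 2*b + 7*exp(4*b/7)/4


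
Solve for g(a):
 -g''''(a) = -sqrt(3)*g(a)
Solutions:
 g(a) = C1*exp(-3^(1/8)*a) + C2*exp(3^(1/8)*a) + C3*sin(3^(1/8)*a) + C4*cos(3^(1/8)*a)


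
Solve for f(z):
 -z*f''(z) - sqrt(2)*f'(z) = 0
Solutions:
 f(z) = C1 + C2*z^(1 - sqrt(2))


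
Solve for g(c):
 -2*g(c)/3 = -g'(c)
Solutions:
 g(c) = C1*exp(2*c/3)


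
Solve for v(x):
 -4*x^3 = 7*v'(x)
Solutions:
 v(x) = C1 - x^4/7


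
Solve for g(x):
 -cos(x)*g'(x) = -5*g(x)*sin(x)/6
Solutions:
 g(x) = C1/cos(x)^(5/6)


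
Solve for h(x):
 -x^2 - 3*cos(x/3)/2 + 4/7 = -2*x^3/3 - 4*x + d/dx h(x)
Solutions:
 h(x) = C1 + x^4/6 - x^3/3 + 2*x^2 + 4*x/7 - 9*sin(x/3)/2


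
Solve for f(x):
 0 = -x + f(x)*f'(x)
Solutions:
 f(x) = -sqrt(C1 + x^2)
 f(x) = sqrt(C1 + x^2)


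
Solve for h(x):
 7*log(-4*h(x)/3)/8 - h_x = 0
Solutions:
 -8*Integral(1/(log(-_y) - log(3) + 2*log(2)), (_y, h(x)))/7 = C1 - x


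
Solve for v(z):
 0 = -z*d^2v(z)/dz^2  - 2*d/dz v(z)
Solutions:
 v(z) = C1 + C2/z


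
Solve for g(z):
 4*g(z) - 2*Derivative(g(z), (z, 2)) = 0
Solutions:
 g(z) = C1*exp(-sqrt(2)*z) + C2*exp(sqrt(2)*z)


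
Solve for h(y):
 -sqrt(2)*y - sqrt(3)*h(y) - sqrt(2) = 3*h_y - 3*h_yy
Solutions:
 h(y) = C1*exp(y*(3 + sqrt(3)*sqrt(3 + 4*sqrt(3)))/6) + C2*exp(y*(-sqrt(3)*sqrt(3 + 4*sqrt(3)) + 3)/6) - sqrt(6)*y/3 - sqrt(6)/3 + sqrt(2)


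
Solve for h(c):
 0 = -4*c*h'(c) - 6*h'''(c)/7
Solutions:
 h(c) = C1 + Integral(C2*airyai(-14^(1/3)*3^(2/3)*c/3) + C3*airybi(-14^(1/3)*3^(2/3)*c/3), c)


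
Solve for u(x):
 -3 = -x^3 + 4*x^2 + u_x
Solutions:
 u(x) = C1 + x^4/4 - 4*x^3/3 - 3*x


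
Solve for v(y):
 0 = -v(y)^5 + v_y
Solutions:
 v(y) = -(-1/(C1 + 4*y))^(1/4)
 v(y) = (-1/(C1 + 4*y))^(1/4)
 v(y) = -I*(-1/(C1 + 4*y))^(1/4)
 v(y) = I*(-1/(C1 + 4*y))^(1/4)


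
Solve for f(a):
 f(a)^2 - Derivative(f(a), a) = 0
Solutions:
 f(a) = -1/(C1 + a)


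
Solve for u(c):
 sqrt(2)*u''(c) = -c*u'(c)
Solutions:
 u(c) = C1 + C2*erf(2^(1/4)*c/2)


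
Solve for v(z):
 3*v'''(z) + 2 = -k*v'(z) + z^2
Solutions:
 v(z) = C1 + C2*exp(-sqrt(3)*z*sqrt(-k)/3) + C3*exp(sqrt(3)*z*sqrt(-k)/3) + z^3/(3*k) - 2*z/k - 6*z/k^2


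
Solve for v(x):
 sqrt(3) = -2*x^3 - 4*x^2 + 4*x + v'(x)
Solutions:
 v(x) = C1 + x^4/2 + 4*x^3/3 - 2*x^2 + sqrt(3)*x


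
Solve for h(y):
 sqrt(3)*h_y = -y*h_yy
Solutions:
 h(y) = C1 + C2*y^(1 - sqrt(3))


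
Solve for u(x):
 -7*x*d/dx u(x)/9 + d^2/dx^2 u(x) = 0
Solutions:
 u(x) = C1 + C2*erfi(sqrt(14)*x/6)


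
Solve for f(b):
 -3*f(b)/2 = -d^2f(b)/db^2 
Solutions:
 f(b) = C1*exp(-sqrt(6)*b/2) + C2*exp(sqrt(6)*b/2)


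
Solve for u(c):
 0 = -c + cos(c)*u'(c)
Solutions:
 u(c) = C1 + Integral(c/cos(c), c)


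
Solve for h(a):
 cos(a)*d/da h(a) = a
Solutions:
 h(a) = C1 + Integral(a/cos(a), a)


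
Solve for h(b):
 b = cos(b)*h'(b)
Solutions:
 h(b) = C1 + Integral(b/cos(b), b)


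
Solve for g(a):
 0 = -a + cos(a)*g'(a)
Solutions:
 g(a) = C1 + Integral(a/cos(a), a)


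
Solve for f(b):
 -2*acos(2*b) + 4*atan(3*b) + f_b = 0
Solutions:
 f(b) = C1 + 2*b*acos(2*b) - 4*b*atan(3*b) - sqrt(1 - 4*b^2) + 2*log(9*b^2 + 1)/3


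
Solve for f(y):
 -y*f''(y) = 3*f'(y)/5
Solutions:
 f(y) = C1 + C2*y^(2/5)


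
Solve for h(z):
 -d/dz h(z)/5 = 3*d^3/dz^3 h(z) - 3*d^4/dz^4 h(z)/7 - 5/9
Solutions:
 h(z) = C1 + C2*exp(z*(-10^(2/3)*7^(1/3)*(3*sqrt(989) + 499)^(1/3) - 70*10^(1/3)*7^(2/3)/(3*sqrt(989) + 499)^(1/3) + 140)/60)*sin(sqrt(3)*70^(1/3)*z*(-10^(1/3)*(3*sqrt(989) + 499)^(1/3) + 70*7^(1/3)/(3*sqrt(989) + 499)^(1/3))/60) + C3*exp(z*(-10^(2/3)*7^(1/3)*(3*sqrt(989) + 499)^(1/3) - 70*10^(1/3)*7^(2/3)/(3*sqrt(989) + 499)^(1/3) + 140)/60)*cos(sqrt(3)*70^(1/3)*z*(-10^(1/3)*(3*sqrt(989) + 499)^(1/3) + 70*7^(1/3)/(3*sqrt(989) + 499)^(1/3))/60) + C4*exp(z*(70*10^(1/3)*7^(2/3)/(3*sqrt(989) + 499)^(1/3) + 70 + 10^(2/3)*7^(1/3)*(3*sqrt(989) + 499)^(1/3))/30) + 25*z/9


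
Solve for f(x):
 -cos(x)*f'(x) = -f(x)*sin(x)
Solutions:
 f(x) = C1/cos(x)


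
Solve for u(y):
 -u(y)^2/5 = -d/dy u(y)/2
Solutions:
 u(y) = -5/(C1 + 2*y)


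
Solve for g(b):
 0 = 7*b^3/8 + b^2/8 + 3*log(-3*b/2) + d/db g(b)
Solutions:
 g(b) = C1 - 7*b^4/32 - b^3/24 - 3*b*log(-b) + 3*b*(-log(3) + log(2) + 1)


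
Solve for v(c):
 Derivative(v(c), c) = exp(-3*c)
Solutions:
 v(c) = C1 - exp(-3*c)/3


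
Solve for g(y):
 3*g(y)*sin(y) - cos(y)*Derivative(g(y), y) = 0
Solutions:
 g(y) = C1/cos(y)^3


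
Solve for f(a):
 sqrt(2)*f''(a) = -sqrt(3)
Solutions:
 f(a) = C1 + C2*a - sqrt(6)*a^2/4


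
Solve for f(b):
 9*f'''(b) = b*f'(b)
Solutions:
 f(b) = C1 + Integral(C2*airyai(3^(1/3)*b/3) + C3*airybi(3^(1/3)*b/3), b)


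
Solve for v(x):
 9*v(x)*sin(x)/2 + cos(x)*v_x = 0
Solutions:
 v(x) = C1*cos(x)^(9/2)


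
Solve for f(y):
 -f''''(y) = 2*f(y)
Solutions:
 f(y) = (C1*sin(2^(3/4)*y/2) + C2*cos(2^(3/4)*y/2))*exp(-2^(3/4)*y/2) + (C3*sin(2^(3/4)*y/2) + C4*cos(2^(3/4)*y/2))*exp(2^(3/4)*y/2)


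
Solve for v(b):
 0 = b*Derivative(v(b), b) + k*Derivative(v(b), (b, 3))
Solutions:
 v(b) = C1 + Integral(C2*airyai(b*(-1/k)^(1/3)) + C3*airybi(b*(-1/k)^(1/3)), b)


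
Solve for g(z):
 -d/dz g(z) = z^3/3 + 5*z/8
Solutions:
 g(z) = C1 - z^4/12 - 5*z^2/16


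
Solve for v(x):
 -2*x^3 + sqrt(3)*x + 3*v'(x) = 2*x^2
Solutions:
 v(x) = C1 + x^4/6 + 2*x^3/9 - sqrt(3)*x^2/6


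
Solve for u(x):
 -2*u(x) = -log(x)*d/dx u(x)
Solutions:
 u(x) = C1*exp(2*li(x))


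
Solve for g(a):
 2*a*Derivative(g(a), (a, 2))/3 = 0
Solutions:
 g(a) = C1 + C2*a


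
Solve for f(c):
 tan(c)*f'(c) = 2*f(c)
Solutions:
 f(c) = C1*sin(c)^2


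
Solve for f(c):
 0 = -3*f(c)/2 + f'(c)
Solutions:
 f(c) = C1*exp(3*c/2)


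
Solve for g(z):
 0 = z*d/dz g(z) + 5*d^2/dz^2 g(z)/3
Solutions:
 g(z) = C1 + C2*erf(sqrt(30)*z/10)


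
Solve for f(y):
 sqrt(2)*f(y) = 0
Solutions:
 f(y) = 0


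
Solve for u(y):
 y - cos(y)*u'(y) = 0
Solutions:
 u(y) = C1 + Integral(y/cos(y), y)


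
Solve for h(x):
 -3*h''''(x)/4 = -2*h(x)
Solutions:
 h(x) = C1*exp(-6^(3/4)*x/3) + C2*exp(6^(3/4)*x/3) + C3*sin(6^(3/4)*x/3) + C4*cos(6^(3/4)*x/3)


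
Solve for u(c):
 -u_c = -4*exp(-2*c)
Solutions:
 u(c) = C1 - 2*exp(-2*c)


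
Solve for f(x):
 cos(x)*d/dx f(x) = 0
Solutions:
 f(x) = C1


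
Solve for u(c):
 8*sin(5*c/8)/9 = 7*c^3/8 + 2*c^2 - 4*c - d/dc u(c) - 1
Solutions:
 u(c) = C1 + 7*c^4/32 + 2*c^3/3 - 2*c^2 - c + 64*cos(5*c/8)/45


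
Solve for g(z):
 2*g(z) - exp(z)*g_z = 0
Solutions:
 g(z) = C1*exp(-2*exp(-z))


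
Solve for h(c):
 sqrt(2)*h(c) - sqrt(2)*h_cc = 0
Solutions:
 h(c) = C1*exp(-c) + C2*exp(c)


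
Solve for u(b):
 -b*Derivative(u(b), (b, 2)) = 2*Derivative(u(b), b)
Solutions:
 u(b) = C1 + C2/b


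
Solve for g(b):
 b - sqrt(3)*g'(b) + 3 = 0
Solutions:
 g(b) = C1 + sqrt(3)*b^2/6 + sqrt(3)*b


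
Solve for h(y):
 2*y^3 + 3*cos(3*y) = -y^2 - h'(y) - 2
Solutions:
 h(y) = C1 - y^4/2 - y^3/3 - 2*y - sin(3*y)


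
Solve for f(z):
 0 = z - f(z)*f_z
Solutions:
 f(z) = -sqrt(C1 + z^2)
 f(z) = sqrt(C1 + z^2)


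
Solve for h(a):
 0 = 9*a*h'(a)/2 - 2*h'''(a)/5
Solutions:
 h(a) = C1 + Integral(C2*airyai(90^(1/3)*a/2) + C3*airybi(90^(1/3)*a/2), a)


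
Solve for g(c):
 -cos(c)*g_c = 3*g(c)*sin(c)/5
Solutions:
 g(c) = C1*cos(c)^(3/5)


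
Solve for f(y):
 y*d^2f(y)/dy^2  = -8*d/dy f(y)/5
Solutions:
 f(y) = C1 + C2/y^(3/5)


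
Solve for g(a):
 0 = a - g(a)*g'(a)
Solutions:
 g(a) = -sqrt(C1 + a^2)
 g(a) = sqrt(C1 + a^2)


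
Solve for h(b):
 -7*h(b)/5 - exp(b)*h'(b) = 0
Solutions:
 h(b) = C1*exp(7*exp(-b)/5)


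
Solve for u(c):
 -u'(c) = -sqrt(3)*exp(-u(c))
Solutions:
 u(c) = log(C1 + sqrt(3)*c)


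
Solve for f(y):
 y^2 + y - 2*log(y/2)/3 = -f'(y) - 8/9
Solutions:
 f(y) = C1 - y^3/3 - y^2/2 + 2*y*log(y)/3 - 14*y/9 - 2*y*log(2)/3


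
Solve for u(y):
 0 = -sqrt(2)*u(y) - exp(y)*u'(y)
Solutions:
 u(y) = C1*exp(sqrt(2)*exp(-y))


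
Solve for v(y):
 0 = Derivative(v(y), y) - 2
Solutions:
 v(y) = C1 + 2*y


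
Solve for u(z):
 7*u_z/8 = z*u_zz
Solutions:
 u(z) = C1 + C2*z^(15/8)


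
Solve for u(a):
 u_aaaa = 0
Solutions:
 u(a) = C1 + C2*a + C3*a^2 + C4*a^3


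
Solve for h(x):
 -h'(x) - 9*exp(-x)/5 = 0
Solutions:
 h(x) = C1 + 9*exp(-x)/5


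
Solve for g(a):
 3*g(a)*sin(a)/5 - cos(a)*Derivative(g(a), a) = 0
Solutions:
 g(a) = C1/cos(a)^(3/5)


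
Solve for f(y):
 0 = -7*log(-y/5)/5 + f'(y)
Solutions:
 f(y) = C1 + 7*y*log(-y)/5 + 7*y*(-log(5) - 1)/5


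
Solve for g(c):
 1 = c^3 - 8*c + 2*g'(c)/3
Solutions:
 g(c) = C1 - 3*c^4/8 + 6*c^2 + 3*c/2


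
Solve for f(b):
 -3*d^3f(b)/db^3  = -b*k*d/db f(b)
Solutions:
 f(b) = C1 + Integral(C2*airyai(3^(2/3)*b*k^(1/3)/3) + C3*airybi(3^(2/3)*b*k^(1/3)/3), b)


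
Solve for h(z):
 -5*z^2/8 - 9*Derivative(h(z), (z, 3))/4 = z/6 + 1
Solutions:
 h(z) = C1 + C2*z + C3*z^2 - z^5/216 - z^4/324 - 2*z^3/27


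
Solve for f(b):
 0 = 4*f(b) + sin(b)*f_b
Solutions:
 f(b) = C1*(cos(b)^2 + 2*cos(b) + 1)/(cos(b)^2 - 2*cos(b) + 1)


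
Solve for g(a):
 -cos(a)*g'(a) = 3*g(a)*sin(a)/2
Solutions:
 g(a) = C1*cos(a)^(3/2)


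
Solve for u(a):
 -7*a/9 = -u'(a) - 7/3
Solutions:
 u(a) = C1 + 7*a^2/18 - 7*a/3


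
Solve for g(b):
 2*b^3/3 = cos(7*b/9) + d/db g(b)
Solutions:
 g(b) = C1 + b^4/6 - 9*sin(7*b/9)/7


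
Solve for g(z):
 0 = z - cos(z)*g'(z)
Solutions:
 g(z) = C1 + Integral(z/cos(z), z)


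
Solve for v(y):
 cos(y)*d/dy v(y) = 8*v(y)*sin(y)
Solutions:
 v(y) = C1/cos(y)^8


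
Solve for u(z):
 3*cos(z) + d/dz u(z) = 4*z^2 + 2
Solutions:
 u(z) = C1 + 4*z^3/3 + 2*z - 3*sin(z)


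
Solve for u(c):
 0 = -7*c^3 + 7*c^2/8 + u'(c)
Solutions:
 u(c) = C1 + 7*c^4/4 - 7*c^3/24


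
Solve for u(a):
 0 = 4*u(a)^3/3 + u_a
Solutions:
 u(a) = -sqrt(6)*sqrt(-1/(C1 - 4*a))/2
 u(a) = sqrt(6)*sqrt(-1/(C1 - 4*a))/2


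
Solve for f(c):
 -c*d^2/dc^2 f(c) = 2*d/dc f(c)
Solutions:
 f(c) = C1 + C2/c


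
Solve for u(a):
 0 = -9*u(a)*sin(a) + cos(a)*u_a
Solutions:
 u(a) = C1/cos(a)^9


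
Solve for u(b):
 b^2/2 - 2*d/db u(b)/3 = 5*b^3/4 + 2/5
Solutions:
 u(b) = C1 - 15*b^4/32 + b^3/4 - 3*b/5


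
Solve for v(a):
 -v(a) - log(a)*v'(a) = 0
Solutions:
 v(a) = C1*exp(-li(a))


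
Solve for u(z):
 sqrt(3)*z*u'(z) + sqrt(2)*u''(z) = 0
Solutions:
 u(z) = C1 + C2*erf(6^(1/4)*z/2)


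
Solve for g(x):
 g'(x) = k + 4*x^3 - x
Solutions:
 g(x) = C1 + k*x + x^4 - x^2/2


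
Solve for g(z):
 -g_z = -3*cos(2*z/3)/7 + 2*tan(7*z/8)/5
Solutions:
 g(z) = C1 + 16*log(cos(7*z/8))/35 + 9*sin(2*z/3)/14


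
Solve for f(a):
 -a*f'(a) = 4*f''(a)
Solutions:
 f(a) = C1 + C2*erf(sqrt(2)*a/4)


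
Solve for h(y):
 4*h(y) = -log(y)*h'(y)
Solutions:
 h(y) = C1*exp(-4*li(y))


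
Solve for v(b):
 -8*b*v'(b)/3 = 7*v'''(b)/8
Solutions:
 v(b) = C1 + Integral(C2*airyai(-4*21^(2/3)*b/21) + C3*airybi(-4*21^(2/3)*b/21), b)


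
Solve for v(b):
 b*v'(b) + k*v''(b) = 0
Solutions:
 v(b) = C1 + C2*sqrt(k)*erf(sqrt(2)*b*sqrt(1/k)/2)


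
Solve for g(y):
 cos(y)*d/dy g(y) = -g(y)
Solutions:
 g(y) = C1*sqrt(sin(y) - 1)/sqrt(sin(y) + 1)


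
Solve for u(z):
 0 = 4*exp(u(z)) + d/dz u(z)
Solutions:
 u(z) = log(1/(C1 + 4*z))


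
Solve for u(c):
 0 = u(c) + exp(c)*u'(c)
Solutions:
 u(c) = C1*exp(exp(-c))


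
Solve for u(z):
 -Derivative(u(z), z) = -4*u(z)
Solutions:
 u(z) = C1*exp(4*z)


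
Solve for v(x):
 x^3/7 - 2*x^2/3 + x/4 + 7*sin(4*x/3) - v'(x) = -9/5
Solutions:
 v(x) = C1 + x^4/28 - 2*x^3/9 + x^2/8 + 9*x/5 - 21*cos(4*x/3)/4


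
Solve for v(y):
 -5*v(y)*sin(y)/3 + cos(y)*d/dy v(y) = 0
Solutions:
 v(y) = C1/cos(y)^(5/3)


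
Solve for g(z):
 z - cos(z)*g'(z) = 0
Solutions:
 g(z) = C1 + Integral(z/cos(z), z)


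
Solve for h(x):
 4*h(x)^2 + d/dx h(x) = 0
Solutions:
 h(x) = 1/(C1 + 4*x)


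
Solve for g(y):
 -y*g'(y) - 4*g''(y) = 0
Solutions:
 g(y) = C1 + C2*erf(sqrt(2)*y/4)


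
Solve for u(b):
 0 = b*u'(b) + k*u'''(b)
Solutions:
 u(b) = C1 + Integral(C2*airyai(b*(-1/k)^(1/3)) + C3*airybi(b*(-1/k)^(1/3)), b)


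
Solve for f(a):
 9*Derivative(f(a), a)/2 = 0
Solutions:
 f(a) = C1


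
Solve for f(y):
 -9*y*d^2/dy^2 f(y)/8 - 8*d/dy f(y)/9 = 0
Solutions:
 f(y) = C1 + C2*y^(17/81)


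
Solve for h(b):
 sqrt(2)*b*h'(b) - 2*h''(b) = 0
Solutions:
 h(b) = C1 + C2*erfi(2^(1/4)*b/2)


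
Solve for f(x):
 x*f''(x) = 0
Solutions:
 f(x) = C1 + C2*x


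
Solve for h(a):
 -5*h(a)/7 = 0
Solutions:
 h(a) = 0


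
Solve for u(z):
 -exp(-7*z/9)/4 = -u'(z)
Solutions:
 u(z) = C1 - 9*exp(-7*z/9)/28


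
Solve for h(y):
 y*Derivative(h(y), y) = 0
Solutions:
 h(y) = C1


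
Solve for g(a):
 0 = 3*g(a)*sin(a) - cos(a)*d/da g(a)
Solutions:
 g(a) = C1/cos(a)^3


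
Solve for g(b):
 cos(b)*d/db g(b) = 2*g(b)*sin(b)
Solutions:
 g(b) = C1/cos(b)^2


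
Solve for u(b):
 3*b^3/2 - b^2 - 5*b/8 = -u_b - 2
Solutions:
 u(b) = C1 - 3*b^4/8 + b^3/3 + 5*b^2/16 - 2*b


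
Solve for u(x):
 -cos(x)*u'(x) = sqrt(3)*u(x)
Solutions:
 u(x) = C1*(sin(x) - 1)^(sqrt(3)/2)/(sin(x) + 1)^(sqrt(3)/2)


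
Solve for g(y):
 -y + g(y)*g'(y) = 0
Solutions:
 g(y) = -sqrt(C1 + y^2)
 g(y) = sqrt(C1 + y^2)


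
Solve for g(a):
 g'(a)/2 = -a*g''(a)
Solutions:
 g(a) = C1 + C2*sqrt(a)


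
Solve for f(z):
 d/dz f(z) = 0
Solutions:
 f(z) = C1


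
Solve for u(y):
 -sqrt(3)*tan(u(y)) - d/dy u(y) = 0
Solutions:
 u(y) = pi - asin(C1*exp(-sqrt(3)*y))
 u(y) = asin(C1*exp(-sqrt(3)*y))


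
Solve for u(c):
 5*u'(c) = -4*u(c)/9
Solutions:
 u(c) = C1*exp(-4*c/45)


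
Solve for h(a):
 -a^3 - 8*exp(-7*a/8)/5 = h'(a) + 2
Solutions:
 h(a) = C1 - a^4/4 - 2*a + 64*exp(-7*a/8)/35


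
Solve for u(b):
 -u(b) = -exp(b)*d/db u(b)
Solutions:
 u(b) = C1*exp(-exp(-b))


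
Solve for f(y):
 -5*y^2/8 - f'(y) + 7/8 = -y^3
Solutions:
 f(y) = C1 + y^4/4 - 5*y^3/24 + 7*y/8


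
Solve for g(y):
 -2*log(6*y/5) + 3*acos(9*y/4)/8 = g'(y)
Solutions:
 g(y) = C1 - 2*y*log(y) + 3*y*acos(9*y/4)/8 - 2*y*log(6) + 2*y + 2*y*log(5) - sqrt(16 - 81*y^2)/24


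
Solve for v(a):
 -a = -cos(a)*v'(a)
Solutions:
 v(a) = C1 + Integral(a/cos(a), a)


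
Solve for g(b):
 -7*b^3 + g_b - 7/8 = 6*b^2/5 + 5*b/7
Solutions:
 g(b) = C1 + 7*b^4/4 + 2*b^3/5 + 5*b^2/14 + 7*b/8


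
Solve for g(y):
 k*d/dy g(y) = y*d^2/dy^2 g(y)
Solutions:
 g(y) = C1 + y^(re(k) + 1)*(C2*sin(log(y)*Abs(im(k))) + C3*cos(log(y)*im(k)))


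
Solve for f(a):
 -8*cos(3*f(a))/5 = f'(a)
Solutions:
 8*a/5 - log(sin(3*f(a)) - 1)/6 + log(sin(3*f(a)) + 1)/6 = C1


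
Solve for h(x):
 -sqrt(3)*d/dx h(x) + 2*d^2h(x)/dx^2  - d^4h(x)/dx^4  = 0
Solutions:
 h(x) = C1 + C4*exp(-sqrt(3)*x) + (C2*sin(x/2) + C3*cos(x/2))*exp(sqrt(3)*x/2)


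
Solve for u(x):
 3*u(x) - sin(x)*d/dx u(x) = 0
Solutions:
 u(x) = C1*(cos(x) - 1)^(3/2)/(cos(x) + 1)^(3/2)


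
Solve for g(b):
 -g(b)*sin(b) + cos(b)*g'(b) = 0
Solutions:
 g(b) = C1/cos(b)


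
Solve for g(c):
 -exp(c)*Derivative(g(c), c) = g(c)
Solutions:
 g(c) = C1*exp(exp(-c))


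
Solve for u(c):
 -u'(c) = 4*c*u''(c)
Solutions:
 u(c) = C1 + C2*c^(3/4)


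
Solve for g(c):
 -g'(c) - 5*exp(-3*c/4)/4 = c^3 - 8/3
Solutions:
 g(c) = C1 - c^4/4 + 8*c/3 + 5*exp(-3*c/4)/3


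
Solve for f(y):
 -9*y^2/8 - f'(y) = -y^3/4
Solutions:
 f(y) = C1 + y^4/16 - 3*y^3/8


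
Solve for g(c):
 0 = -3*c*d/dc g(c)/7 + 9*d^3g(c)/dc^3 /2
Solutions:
 g(c) = C1 + Integral(C2*airyai(2^(1/3)*21^(2/3)*c/21) + C3*airybi(2^(1/3)*21^(2/3)*c/21), c)


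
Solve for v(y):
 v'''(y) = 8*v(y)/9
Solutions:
 v(y) = C3*exp(2*3^(1/3)*y/3) + (C1*sin(3^(5/6)*y/3) + C2*cos(3^(5/6)*y/3))*exp(-3^(1/3)*y/3)


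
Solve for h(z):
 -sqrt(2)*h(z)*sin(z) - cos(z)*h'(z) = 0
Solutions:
 h(z) = C1*cos(z)^(sqrt(2))


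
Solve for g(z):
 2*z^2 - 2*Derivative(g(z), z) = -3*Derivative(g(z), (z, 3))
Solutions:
 g(z) = C1 + C2*exp(-sqrt(6)*z/3) + C3*exp(sqrt(6)*z/3) + z^3/3 + 3*z


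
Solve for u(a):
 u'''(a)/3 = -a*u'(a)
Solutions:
 u(a) = C1 + Integral(C2*airyai(-3^(1/3)*a) + C3*airybi(-3^(1/3)*a), a)


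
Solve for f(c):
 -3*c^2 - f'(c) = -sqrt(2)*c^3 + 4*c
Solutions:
 f(c) = C1 + sqrt(2)*c^4/4 - c^3 - 2*c^2


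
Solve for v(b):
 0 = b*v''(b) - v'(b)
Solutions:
 v(b) = C1 + C2*b^2


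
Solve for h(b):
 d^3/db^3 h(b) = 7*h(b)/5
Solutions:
 h(b) = C3*exp(5^(2/3)*7^(1/3)*b/5) + (C1*sin(sqrt(3)*5^(2/3)*7^(1/3)*b/10) + C2*cos(sqrt(3)*5^(2/3)*7^(1/3)*b/10))*exp(-5^(2/3)*7^(1/3)*b/10)


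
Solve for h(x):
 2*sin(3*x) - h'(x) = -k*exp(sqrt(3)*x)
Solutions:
 h(x) = C1 + sqrt(3)*k*exp(sqrt(3)*x)/3 - 2*cos(3*x)/3


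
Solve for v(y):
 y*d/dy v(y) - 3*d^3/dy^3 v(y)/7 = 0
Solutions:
 v(y) = C1 + Integral(C2*airyai(3^(2/3)*7^(1/3)*y/3) + C3*airybi(3^(2/3)*7^(1/3)*y/3), y)


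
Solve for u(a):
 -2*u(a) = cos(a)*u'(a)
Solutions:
 u(a) = C1*(sin(a) - 1)/(sin(a) + 1)


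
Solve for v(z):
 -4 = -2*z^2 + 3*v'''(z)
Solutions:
 v(z) = C1 + C2*z + C3*z^2 + z^5/90 - 2*z^3/9


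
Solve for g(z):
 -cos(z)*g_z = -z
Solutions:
 g(z) = C1 + Integral(z/cos(z), z)


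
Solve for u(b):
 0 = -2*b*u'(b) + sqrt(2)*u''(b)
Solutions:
 u(b) = C1 + C2*erfi(2^(3/4)*b/2)


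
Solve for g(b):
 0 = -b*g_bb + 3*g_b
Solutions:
 g(b) = C1 + C2*b^4


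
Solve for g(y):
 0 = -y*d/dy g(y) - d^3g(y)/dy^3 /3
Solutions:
 g(y) = C1 + Integral(C2*airyai(-3^(1/3)*y) + C3*airybi(-3^(1/3)*y), y)


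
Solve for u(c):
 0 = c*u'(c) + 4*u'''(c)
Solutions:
 u(c) = C1 + Integral(C2*airyai(-2^(1/3)*c/2) + C3*airybi(-2^(1/3)*c/2), c)


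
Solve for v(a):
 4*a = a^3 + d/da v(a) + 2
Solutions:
 v(a) = C1 - a^4/4 + 2*a^2 - 2*a


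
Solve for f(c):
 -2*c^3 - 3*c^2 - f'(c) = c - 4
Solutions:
 f(c) = C1 - c^4/2 - c^3 - c^2/2 + 4*c


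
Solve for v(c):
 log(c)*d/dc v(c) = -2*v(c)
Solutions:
 v(c) = C1*exp(-2*li(c))
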